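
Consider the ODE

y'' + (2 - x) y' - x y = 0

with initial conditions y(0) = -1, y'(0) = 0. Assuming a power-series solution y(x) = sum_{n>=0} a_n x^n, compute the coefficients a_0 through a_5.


Ansatz: y(x) = sum_{n>=0} a_n x^n, so y'(x) = sum_{n>=1} n a_n x^(n-1) and y''(x) = sum_{n>=2} n(n-1) a_n x^(n-2).
Substitute into P(x) y'' + Q(x) y' + R(x) y = 0 with P(x) = 1, Q(x) = 2 - x, R(x) = -x, and match powers of x.
Initial conditions: a_0 = -1, a_1 = 0.
Setting the coefficient of each power of x to zero and solving order by order (substituting the coefficients already found):
  x^0: 2 a_2 + 2 a_1 = 0  ->  2 a_2 = -2 a_1 = 0  ->  a_2 = 0
  x^1: 6 a_3 + 4 a_2 - a_1 - a_0 = 0  ->  6 a_3 = -4 a_2 + a_1 + a_0 = -1  ->  a_3 = -1/6
  x^2: 12 a_4 + 6 a_3 - 2 a_2 - a_1 = 0  ->  12 a_4 = -6 a_3 + 2 a_2 + a_1 = 1  ->  a_4 = 1/12
  x^3: 20 a_5 + 8 a_4 - 3 a_3 - a_2 = 0  ->  20 a_5 = -8 a_4 + 3 a_3 + a_2 = -7/6  ->  a_5 = -7/120
Truncated series: y(x) = -1 - (1/6) x^3 + (1/12) x^4 - (7/120) x^5 + O(x^6).

a_0 = -1; a_1 = 0; a_2 = 0; a_3 = -1/6; a_4 = 1/12; a_5 = -7/120


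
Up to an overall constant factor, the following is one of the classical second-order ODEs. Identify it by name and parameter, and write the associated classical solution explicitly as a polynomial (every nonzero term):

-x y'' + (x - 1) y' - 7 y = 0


All three coefficients share the factor -1; dividing through by -1 gives  x y'' + (1 - x) y' + 7 y = 0.
This matches the Laguerre equation x y'' + (1 - x) y' + n y = 0 with n = 7; the polynomial solution is L_7(x).
With y = sum_k a_k x^k, matching x^k gives (k+1)k a_{k+1} + (k+1) a_{k+1} - k a_k + n a_k = 0, i.e. (k+1)^2 a_{k+1} = (k - n) a_k = (k - 7) a_k. The right side vanishes at k = 7, so the series terminates at degree 7.
Standard normalization L_n(0) = 1 gives a_0 = 1. Work upward with a_{k+1} = (k - 7) a_k / (k+1)^2:
  a_1 = (0 - 7)(1) / 1^2 = -7/1 = -7
  a_2 = (1 - 7)(-7) / 2^2 = 42/4 = 21/2
  a_3 = (2 - 7)(21/2) / 3^2 = (-105/2)/9 = -35/6
  a_4 = (3 - 7)(-35/6) / 4^2 = (70/3)/16 = 35/24
  a_5 = (4 - 7)(35/24) / 5^2 = (-35/8)/25 = -7/40
  a_6 = (5 - 7)(-7/40) / 6^2 = (7/20)/36 = 7/720
  a_7 = (6 - 7)(7/720) / 7^2 = (-7/720)/49 = -1/5040
Hence L_7(x) = -x^7/5040 + 7 x^6/720 - 7 x^5/40 + 35 x^4/24 - 35 x^3/6 + 21 x^2/2 - 7 x + 1.

L_7(x); series = -x^7/5040 + 7 x^6/720 - 7 x^5/40 + 35 x^4/24 - 35 x^3/6 + 21 x^2/2 - 7 x + 1


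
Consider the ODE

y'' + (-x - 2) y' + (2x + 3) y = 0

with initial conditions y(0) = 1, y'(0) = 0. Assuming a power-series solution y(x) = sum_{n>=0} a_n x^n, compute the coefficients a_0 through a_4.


Ansatz: y(x) = sum_{n>=0} a_n x^n, so y'(x) = sum_{n>=1} n a_n x^(n-1) and y''(x) = sum_{n>=2} n(n-1) a_n x^(n-2).
Substitute into P(x) y'' + Q(x) y' + R(x) y = 0 with P(x) = 1, Q(x) = -x - 2, R(x) = 2x + 3, and match powers of x.
Initial conditions: a_0 = 1, a_1 = 0.
Setting the coefficient of each power of x to zero and solving order by order (substituting the coefficients already found):
  x^0: 2 a_2 - 2 a_1 + 3 a_0 = 0  ->  2 a_2 = 2 a_1 - 3 a_0 = -3  ->  a_2 = -3/2
  x^1: 6 a_3 - 4 a_2 + 2 a_1 + 2 a_0 = 0  ->  6 a_3 = 4 a_2 - 2 a_1 - 2 a_0 = -8  ->  a_3 = -4/3
  x^2: 12 a_4 - 6 a_3 + a_2 + 2 a_1 = 0  ->  12 a_4 = 6 a_3 - a_2 - 2 a_1 = -13/2  ->  a_4 = -13/24
Truncated series: y(x) = 1 - (3/2) x^2 - (4/3) x^3 - (13/24) x^4 + O(x^5).

a_0 = 1; a_1 = 0; a_2 = -3/2; a_3 = -4/3; a_4 = -13/24


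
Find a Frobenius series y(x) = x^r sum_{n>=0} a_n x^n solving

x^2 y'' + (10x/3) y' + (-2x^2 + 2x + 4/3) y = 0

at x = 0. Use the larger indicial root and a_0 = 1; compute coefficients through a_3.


Write in Frobenius form y'' + (p(x)/x) y' + (q(x)/x^2) y = 0:
  p(x) = 10/3,  q(x) = -2x^2 + 2x + 4/3.
Indicial equation: r(r-1) + (10/3) r + (4/3) = 0 -> roots r_1 = -1, r_2 = -4/3.
Take r = r_1 = -1. Let y(x) = x^r sum_{n>=0} a_n x^n with a_0 = 1.
Substitute y = x^r sum a_n x^n and match x^{r+n}. The recurrence is
  D(n) a_n + 2 a_{n-1} - 2 a_{n-2} = 0,  where D(n) = (r+n)(r+n-1) + (10/3)(r+n) + (4/3).
  a_n = [-2 a_{n-1} + 2 a_{n-2}] / D(n).
Since the indicial polynomial factors as (r - r_1)(r - r_2), D(n) = (r_1 + n - r_1)(r_1 + n - r_2) = n(n + 1/3).
Evaluating step by step (a_0 = 1):
  n = 1: D(1) = 1(1 + 1/3) = 4/3; numerator = -2(1) = -2; a_1 = (-2)/(4/3) = -3/2
  n = 2: D(2) = 2(2 + 1/3) = 14/3; numerator = -2(-3/2) + 2(1) = 5; a_2 = (5)/(14/3) = 15/14
  n = 3: D(3) = 3(3 + 1/3) = 10; numerator = -2(15/14) + 2(-3/2) = -36/7; a_3 = (-36/7)/(10) = -18/35

r = -1; a_0 = 1; a_1 = -3/2; a_2 = 15/14; a_3 = -18/35


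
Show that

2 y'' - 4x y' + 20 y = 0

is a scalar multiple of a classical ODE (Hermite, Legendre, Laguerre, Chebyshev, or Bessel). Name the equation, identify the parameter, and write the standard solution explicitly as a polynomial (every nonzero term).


All three coefficients share the factor 2; dividing through by 2 gives  y'' - 2x y' + 10 y = 0.
This matches the Hermite equation y'' - 2x y' + 2n y = 0 with 2n = 10, so n = 5; the polynomial solution is H_5(x).
With y = sum_k a_k x^k, matching x^k gives (k+2)(k+1) a_{k+2} = 2(k - n) a_k = 2(k - 5) a_k. The right side vanishes at k = 5, so the series with the parity of 5 terminates at degree 5.
Standard normalization: leading coefficient of H_n is 2^n, so a_5 = 2^5 = 32. Work downward with a_k = (k+1)(k+2) a_{k+2} / (2(k - n)):
  a_3 = (4)(5)(32) / (2(3 - 5)) = 640/(-4) = -160
  a_1 = (2)(3)(-160) / (2(1 - 5)) = -960/(-8) = 120
Hence H_5(x) = 32 x^5 - 160 x^3 + 120 x.

H_5(x); series = 32 x^5 - 160 x^3 + 120 x


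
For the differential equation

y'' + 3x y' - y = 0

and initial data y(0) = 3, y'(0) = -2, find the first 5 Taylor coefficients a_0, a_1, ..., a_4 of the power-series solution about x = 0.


Ansatz: y(x) = sum_{n>=0} a_n x^n, so y'(x) = sum_{n>=1} n a_n x^(n-1) and y''(x) = sum_{n>=2} n(n-1) a_n x^(n-2).
Substitute into P(x) y'' + Q(x) y' + R(x) y = 0 with P(x) = 1, Q(x) = 3x, R(x) = -1, and match powers of x.
Initial conditions: a_0 = 3, a_1 = -2.
Setting the coefficient of each power of x to zero and solving order by order (substituting the coefficients already found):
  x^0: 2 a_2 - a_0 = 0  ->  2 a_2 = a_0 = 3  ->  a_2 = 3/2
  x^1: 6 a_3 + 2 a_1 = 0  ->  6 a_3 = -2 a_1 = 4  ->  a_3 = 2/3
  x^2: 12 a_4 + 5 a_2 = 0  ->  12 a_4 = -5 a_2 = -15/2  ->  a_4 = -5/8
Truncated series: y(x) = 3 - 2 x + (3/2) x^2 + (2/3) x^3 - (5/8) x^4 + O(x^5).

a_0 = 3; a_1 = -2; a_2 = 3/2; a_3 = 2/3; a_4 = -5/8


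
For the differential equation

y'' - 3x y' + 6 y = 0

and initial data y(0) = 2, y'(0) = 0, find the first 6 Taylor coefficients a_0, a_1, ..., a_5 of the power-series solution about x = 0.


Ansatz: y(x) = sum_{n>=0} a_n x^n, so y'(x) = sum_{n>=1} n a_n x^(n-1) and y''(x) = sum_{n>=2} n(n-1) a_n x^(n-2).
Substitute into P(x) y'' + Q(x) y' + R(x) y = 0 with P(x) = 1, Q(x) = -3x, R(x) = 6, and match powers of x.
Initial conditions: a_0 = 2, a_1 = 0.
Setting the coefficient of each power of x to zero and solving order by order (substituting the coefficients already found):
  x^0: 2 a_2 + 6 a_0 = 0  ->  2 a_2 = -6 a_0 = -12  ->  a_2 = -6
  x^1: 6 a_3 + 3 a_1 = 0  ->  6 a_3 = -3 a_1 = 0  ->  a_3 = 0
  x^2: 12 a_4 = 0  ->  a_4 = 0
  x^3: 20 a_5 - 3 a_3 = 0  ->  20 a_5 = 3 a_3 = 0  ->  a_5 = 0
Truncated series: y(x) = 2 - 6 x^2 + O(x^6).

a_0 = 2; a_1 = 0; a_2 = -6; a_3 = 0; a_4 = 0; a_5 = 0


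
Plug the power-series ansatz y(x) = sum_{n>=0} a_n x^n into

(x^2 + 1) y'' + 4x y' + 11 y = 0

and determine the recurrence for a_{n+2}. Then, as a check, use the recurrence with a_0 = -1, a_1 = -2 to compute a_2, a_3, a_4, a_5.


Substitute y = sum_n a_n x^n.
(1 + 1 x^2) y'' contributes (n+2)(n+1) a_{n+2} + n(n-1) a_n at x^n.
4 x y'(x) contributes 4 n a_n at x^n.
11 y(x) contributes 11 a_n at x^n.
Matching x^n: (n+2)(n+1) a_{n+2} + (n(n-1) + 4 n + 11) a_n = 0.
Thus a_{n+2} = (-n(n-1) - 4 n - 11) / ((n+1)(n+2)) * a_n.

Check with a_0 = -1, a_1 = -2 (apply the recurrence for n = 0, 1, 2, 3): a_0 = -1, a_1 = -2, a_2 = 11/2, a_3 = 5, a_4 = -77/8, a_5 = -29/4.

a_(n+2) = (-n(n-1) - 4 n - 11) / ((n+1)(n+2)) * a_n; check: a_0 = -1, a_1 = -2, a_2 = 11/2, a_3 = 5, a_4 = -77/8, a_5 = -29/4


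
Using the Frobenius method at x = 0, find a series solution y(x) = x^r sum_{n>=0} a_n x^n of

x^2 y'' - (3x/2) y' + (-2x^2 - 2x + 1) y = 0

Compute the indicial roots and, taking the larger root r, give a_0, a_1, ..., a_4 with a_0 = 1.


Write in Frobenius form y'' + (p(x)/x) y' + (q(x)/x^2) y = 0:
  p(x) = -3/2,  q(x) = -2x^2 - 2x + 1.
Indicial equation: r(r-1) + (-3/2) r + (1) = 0 -> roots r_1 = 2, r_2 = 1/2.
Take r = r_1 = 2. Let y(x) = x^r sum_{n>=0} a_n x^n with a_0 = 1.
Substitute y = x^r sum a_n x^n and match x^{r+n}. The recurrence is
  D(n) a_n - 2 a_{n-1} - 2 a_{n-2} = 0,  where D(n) = (r+n)(r+n-1) + (-3/2)(r+n) + (1).
  a_n = [2 a_{n-1} + 2 a_{n-2}] / D(n).
Since the indicial polynomial factors as (r - r_1)(r - r_2), D(n) = (r_1 + n - r_1)(r_1 + n - r_2) = n(n + 3/2).
Evaluating step by step (a_0 = 1):
  n = 1: D(1) = 1(1 + 3/2) = 5/2; numerator = 2(1) = 2; a_1 = (2)/(5/2) = 4/5
  n = 2: D(2) = 2(2 + 3/2) = 7; numerator = 2(4/5) + 2(1) = 18/5; a_2 = (18/5)/(7) = 18/35
  n = 3: D(3) = 3(3 + 3/2) = 27/2; numerator = 2(18/35) + 2(4/5) = 92/35; a_3 = (92/35)/(27/2) = 184/945
  n = 4: D(4) = 4(4 + 3/2) = 22; numerator = 2(184/945) + 2(18/35) = 268/189; a_4 = (268/189)/(22) = 134/2079

r = 2; a_0 = 1; a_1 = 4/5; a_2 = 18/35; a_3 = 184/945; a_4 = 134/2079


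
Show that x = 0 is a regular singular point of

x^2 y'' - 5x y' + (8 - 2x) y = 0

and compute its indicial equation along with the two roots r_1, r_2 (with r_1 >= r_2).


Divide by x^2 to reach normal form y'' + P_1(x) y' + P_2(x) y = 0 with P_1(x) = -5/x and P_2(x) = -2/x + 8/x^2.
x = 0 is a singular point because the y'-coefficient -5/x has a pole at x = 0 and the y-coefficient -2/x + 8/x^2 has a pole at x = 0.
It is a regular singular point because x P_1(x) = p(x) = -5 and x^2 P_2(x) = q(x) = 8 - 2x are polynomials, hence analytic at x = 0.
p(0) = -5,  q(0) = 8.
Indicial equation: r(r-1) + p(0) r + q(0) = 0, i.e. r^2 + (p(0) - 1) r + q(0) = 0, i.e. r^2 - 6 r + 8 = 0.
Discriminant: (-6)^2 - 4(8) = 4, so r = (6 ± 2)/2.
Solving: r_1 = 4, r_2 = 2.

indicial: r^2 - 6 r + 8 = 0; roots r_1 = 4, r_2 = 2


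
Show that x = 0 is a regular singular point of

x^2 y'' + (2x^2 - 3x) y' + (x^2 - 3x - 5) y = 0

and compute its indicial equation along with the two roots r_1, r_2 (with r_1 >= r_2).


Divide by x^2 to reach normal form y'' + P_1(x) y' + P_2(x) y = 0 with P_1(x) = 2 - 3/x and P_2(x) = 1 - 3/x - 5/x^2.
x = 0 is a singular point because the y'-coefficient 2 - 3/x has a pole at x = 0 and the y-coefficient 1 - 3/x - 5/x^2 has a pole at x = 0.
It is a regular singular point because x P_1(x) = p(x) = 2x - 3 and x^2 P_2(x) = q(x) = x^2 - 3x - 5 are polynomials, hence analytic at x = 0.
p(0) = -3,  q(0) = -5.
Indicial equation: r(r-1) + p(0) r + q(0) = 0, i.e. r^2 + (p(0) - 1) r + q(0) = 0, i.e. r^2 - 4 r - 5 = 0.
Discriminant: (-4)^2 - 4(-5) = 36, so r = (4 ± 6)/2.
Solving: r_1 = 5, r_2 = -1.

indicial: r^2 - 4 r - 5 = 0; roots r_1 = 5, r_2 = -1


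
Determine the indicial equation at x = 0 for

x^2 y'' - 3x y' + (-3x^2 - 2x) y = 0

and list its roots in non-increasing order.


Divide by x^2 to reach normal form y'' + P_1(x) y' + P_2(x) y = 0 with P_1(x) = -3/x and P_2(x) = -3 - 2/x.
x = 0 is a singular point because the y'-coefficient -3/x has a pole at x = 0 and the y-coefficient -3 - 2/x has a pole at x = 0.
It is a regular singular point because x P_1(x) = p(x) = -3 and x^2 P_2(x) = q(x) = -3x^2 - 2x are polynomials, hence analytic at x = 0.
p(0) = -3,  q(0) = 0.
Indicial equation: r(r-1) + p(0) r + q(0) = 0, i.e. r^2 + (p(0) - 1) r + q(0) = 0, i.e. r^2 - 4 r = 0.
Discriminant: (-4)^2 - 4(0) = 16, so r = (4 ± 4)/2.
Solving: r_1 = 4, r_2 = 0.

indicial: r^2 - 4 r = 0; roots r_1 = 4, r_2 = 0


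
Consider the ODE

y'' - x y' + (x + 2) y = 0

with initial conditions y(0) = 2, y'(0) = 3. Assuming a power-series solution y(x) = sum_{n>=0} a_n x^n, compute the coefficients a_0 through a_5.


Ansatz: y(x) = sum_{n>=0} a_n x^n, so y'(x) = sum_{n>=1} n a_n x^(n-1) and y''(x) = sum_{n>=2} n(n-1) a_n x^(n-2).
Substitute into P(x) y'' + Q(x) y' + R(x) y = 0 with P(x) = 1, Q(x) = -x, R(x) = x + 2, and match powers of x.
Initial conditions: a_0 = 2, a_1 = 3.
Setting the coefficient of each power of x to zero and solving order by order (substituting the coefficients already found):
  x^0: 2 a_2 + 2 a_0 = 0  ->  2 a_2 = -2 a_0 = -4  ->  a_2 = -2
  x^1: 6 a_3 + a_1 + a_0 = 0  ->  6 a_3 = -a_1 - a_0 = -5  ->  a_3 = -5/6
  x^2: 12 a_4 + a_1 = 0  ->  12 a_4 = -a_1 = -3  ->  a_4 = -1/4
  x^3: 20 a_5 - a_3 + a_2 = 0  ->  20 a_5 = a_3 - a_2 = 7/6  ->  a_5 = 7/120
Truncated series: y(x) = 2 + 3 x - 2 x^2 - (5/6) x^3 - (1/4) x^4 + (7/120) x^5 + O(x^6).

a_0 = 2; a_1 = 3; a_2 = -2; a_3 = -5/6; a_4 = -1/4; a_5 = 7/120


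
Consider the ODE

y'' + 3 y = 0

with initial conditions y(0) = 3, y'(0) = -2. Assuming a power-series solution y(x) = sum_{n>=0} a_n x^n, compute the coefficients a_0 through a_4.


Ansatz: y(x) = sum_{n>=0} a_n x^n, so y'(x) = sum_{n>=1} n a_n x^(n-1) and y''(x) = sum_{n>=2} n(n-1) a_n x^(n-2).
Substitute into P(x) y'' + Q(x) y' + R(x) y = 0 with P(x) = 1, Q(x) = 0, R(x) = 3, and match powers of x.
Initial conditions: a_0 = 3, a_1 = -2.
Setting the coefficient of each power of x to zero and solving order by order (substituting the coefficients already found):
  x^0: 2 a_2 + 3 a_0 = 0  ->  2 a_2 = -3 a_0 = -9  ->  a_2 = -9/2
  x^1: 6 a_3 + 3 a_1 = 0  ->  6 a_3 = -3 a_1 = 6  ->  a_3 = 1
  x^2: 12 a_4 + 3 a_2 = 0  ->  12 a_4 = -3 a_2 = 27/2  ->  a_4 = 9/8
Truncated series: y(x) = 3 - 2 x - (9/2) x^2 + x^3 + (9/8) x^4 + O(x^5).

a_0 = 3; a_1 = -2; a_2 = -9/2; a_3 = 1; a_4 = 9/8


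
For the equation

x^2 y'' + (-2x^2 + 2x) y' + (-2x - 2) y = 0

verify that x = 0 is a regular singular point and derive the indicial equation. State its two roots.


Divide by x^2 to reach normal form y'' + P_1(x) y' + P_2(x) y = 0 with P_1(x) = -2 + 2/x and P_2(x) = -2/x - 2/x^2.
x = 0 is a singular point because the y'-coefficient -2 + 2/x has a pole at x = 0 and the y-coefficient -2/x - 2/x^2 has a pole at x = 0.
It is a regular singular point because x P_1(x) = p(x) = 2 - 2x and x^2 P_2(x) = q(x) = -2x - 2 are polynomials, hence analytic at x = 0.
p(0) = 2,  q(0) = -2.
Indicial equation: r(r-1) + p(0) r + q(0) = 0, i.e. r^2 + (p(0) - 1) r + q(0) = 0, i.e. r^2 + 1 r - 2 = 0.
Discriminant: (1)^2 - 4(-2) = 9, so r = (-1 ± 3)/2.
Solving: r_1 = 1, r_2 = -2.

indicial: r^2 + 1 r - 2 = 0; roots r_1 = 1, r_2 = -2


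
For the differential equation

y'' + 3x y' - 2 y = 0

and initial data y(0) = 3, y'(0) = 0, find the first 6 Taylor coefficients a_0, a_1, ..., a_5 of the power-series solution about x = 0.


Ansatz: y(x) = sum_{n>=0} a_n x^n, so y'(x) = sum_{n>=1} n a_n x^(n-1) and y''(x) = sum_{n>=2} n(n-1) a_n x^(n-2).
Substitute into P(x) y'' + Q(x) y' + R(x) y = 0 with P(x) = 1, Q(x) = 3x, R(x) = -2, and match powers of x.
Initial conditions: a_0 = 3, a_1 = 0.
Setting the coefficient of each power of x to zero and solving order by order (substituting the coefficients already found):
  x^0: 2 a_2 - 2 a_0 = 0  ->  2 a_2 = 2 a_0 = 6  ->  a_2 = 3
  x^1: 6 a_3 + a_1 = 0  ->  6 a_3 = -a_1 = 0  ->  a_3 = 0
  x^2: 12 a_4 + 4 a_2 = 0  ->  12 a_4 = -4 a_2 = -12  ->  a_4 = -1
  x^3: 20 a_5 + 7 a_3 = 0  ->  20 a_5 = -7 a_3 = 0  ->  a_5 = 0
Truncated series: y(x) = 3 + 3 x^2 - x^4 + O(x^6).

a_0 = 3; a_1 = 0; a_2 = 3; a_3 = 0; a_4 = -1; a_5 = 0


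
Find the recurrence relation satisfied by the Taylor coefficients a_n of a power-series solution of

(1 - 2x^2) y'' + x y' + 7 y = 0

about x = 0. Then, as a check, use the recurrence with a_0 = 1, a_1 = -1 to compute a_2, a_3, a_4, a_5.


Substitute y = sum_n a_n x^n.
(1 - 2 x^2) y'' contributes (n+2)(n+1) a_{n+2} - 2 n(n-1) a_n at x^n.
x y'(x) contributes n a_n at x^n.
7 y(x) contributes 7 a_n at x^n.
Matching x^n: (n+2)(n+1) a_{n+2} + (-2 n(n-1) + n + 7) a_n = 0.
Thus a_{n+2} = (2 n(n-1) - n - 7) / ((n+1)(n+2)) * a_n.

Check with a_0 = 1, a_1 = -1 (apply the recurrence for n = 0, 1, 2, 3): a_0 = 1, a_1 = -1, a_2 = -7/2, a_3 = 4/3, a_4 = 35/24, a_5 = 2/15.

a_(n+2) = (2 n(n-1) - n - 7) / ((n+1)(n+2)) * a_n; check: a_0 = 1, a_1 = -1, a_2 = -7/2, a_3 = 4/3, a_4 = 35/24, a_5 = 2/15


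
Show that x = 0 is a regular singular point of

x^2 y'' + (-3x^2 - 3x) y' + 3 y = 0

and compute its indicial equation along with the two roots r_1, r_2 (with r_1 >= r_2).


Divide by x^2 to reach normal form y'' + P_1(x) y' + P_2(x) y = 0 with P_1(x) = -3 - 3/x and P_2(x) = 3/x^2.
x = 0 is a singular point because the y'-coefficient -3 - 3/x has a pole at x = 0 and the y-coefficient 3/x^2 has a pole at x = 0.
It is a regular singular point because x P_1(x) = p(x) = -3x - 3 and x^2 P_2(x) = q(x) = 3 are polynomials, hence analytic at x = 0.
p(0) = -3,  q(0) = 3.
Indicial equation: r(r-1) + p(0) r + q(0) = 0, i.e. r^2 + (p(0) - 1) r + q(0) = 0, i.e. r^2 - 4 r + 3 = 0.
Discriminant: (-4)^2 - 4(3) = 4, so r = (4 ± 2)/2.
Solving: r_1 = 3, r_2 = 1.

indicial: r^2 - 4 r + 3 = 0; roots r_1 = 3, r_2 = 1


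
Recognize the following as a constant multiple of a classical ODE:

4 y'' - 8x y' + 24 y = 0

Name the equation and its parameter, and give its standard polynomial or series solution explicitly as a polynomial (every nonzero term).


All three coefficients share the factor 4; dividing through by 4 gives  y'' - 2x y' + 6 y = 0.
This matches the Hermite equation y'' - 2x y' + 2n y = 0 with 2n = 6, so n = 3; the polynomial solution is H_3(x).
With y = sum_k a_k x^k, matching x^k gives (k+2)(k+1) a_{k+2} = 2(k - n) a_k = 2(k - 3) a_k. The right side vanishes at k = 3, so the series with the parity of 3 terminates at degree 3.
Standard normalization: leading coefficient of H_n is 2^n, so a_3 = 2^3 = 8. Work downward with a_k = (k+1)(k+2) a_{k+2} / (2(k - n)):
  a_1 = (2)(3)(8) / (2(1 - 3)) = 48/(-4) = -12
Hence H_3(x) = 8 x^3 - 12 x.

H_3(x); series = 8 x^3 - 12 x


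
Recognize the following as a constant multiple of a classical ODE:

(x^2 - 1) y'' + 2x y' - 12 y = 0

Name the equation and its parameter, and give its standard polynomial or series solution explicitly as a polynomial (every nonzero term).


All three coefficients share the factor -1; dividing through by -1 gives  (1 - x^2) y'' - 2x y' + 12 y = 0.
This matches the Legendre equation (1 - x^2) y'' - 2x y' + n(n+1) y = 0 (note the -2x y' term) with n(n+1) = 12, so n = 3; the polynomial solution is P_3(x).
With y = sum_k a_k x^k, matching x^k gives (k+2)(k+1) a_{k+2} = [k(k+1) - n(n+1)] a_k = (k - 3)(k + 4) a_k. The right side vanishes at k = 3, so the series with the parity of 3 terminates at degree 3.
Standard normalization (P_n(1) = 1): leading coefficient (2n)!/(2^n (n!)^2) = 720/(8*36) = 5/2, so a_3 = 5/2. Work downward with a_k = (k+1)(k+2) a_{k+2} / ((k - 3)(k + 4)):
  a_1 = (2)(3)(5/2) / ((1 - 3)(1 + 4)) = 15/(-10) = -3/2
Hence P_3(x) = 5 x^3/2 - 3 x/2.

P_3(x); series = 5 x^3/2 - 3 x/2


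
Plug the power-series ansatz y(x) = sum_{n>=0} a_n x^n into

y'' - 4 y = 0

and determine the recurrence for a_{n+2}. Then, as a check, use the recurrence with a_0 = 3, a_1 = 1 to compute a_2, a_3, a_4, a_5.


Substitute y = sum_n a_n x^n into y'' + (const) y = 0.
y''(x) = sum_{n>=0} (n+2)(n+1) a_{n+2} x^n.
The ODE becomes sum_n [(n+2)(n+1) a_{n+2} - 4 a_n] x^n = 0.
Setting each coefficient to zero gives the recurrence:
  (n+2)(n+1) a_{n+2} - 4 a_n = 0,
  a_{n+2} = 4 / ((n+1)(n+2)) a_n.

Check with a_0 = 3, a_1 = 1 (apply the recurrence for n = 0, 1, 2, 3): a_0 = 3, a_1 = 1, a_2 = 6, a_3 = 2/3, a_4 = 2, a_5 = 2/15.

a_{n+2} = 4/((n+1)(n+2)) * a_n; check: a_0 = 3, a_1 = 1, a_2 = 6, a_3 = 2/3, a_4 = 2, a_5 = 2/15


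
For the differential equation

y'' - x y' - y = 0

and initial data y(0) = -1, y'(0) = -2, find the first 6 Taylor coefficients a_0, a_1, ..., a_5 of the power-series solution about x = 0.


Ansatz: y(x) = sum_{n>=0} a_n x^n, so y'(x) = sum_{n>=1} n a_n x^(n-1) and y''(x) = sum_{n>=2} n(n-1) a_n x^(n-2).
Substitute into P(x) y'' + Q(x) y' + R(x) y = 0 with P(x) = 1, Q(x) = -x, R(x) = -1, and match powers of x.
Initial conditions: a_0 = -1, a_1 = -2.
Setting the coefficient of each power of x to zero and solving order by order (substituting the coefficients already found):
  x^0: 2 a_2 - a_0 = 0  ->  2 a_2 = a_0 = -1  ->  a_2 = -1/2
  x^1: 6 a_3 - 2 a_1 = 0  ->  6 a_3 = 2 a_1 = -4  ->  a_3 = -2/3
  x^2: 12 a_4 - 3 a_2 = 0  ->  12 a_4 = 3 a_2 = -3/2  ->  a_4 = -1/8
  x^3: 20 a_5 - 4 a_3 = 0  ->  20 a_5 = 4 a_3 = -8/3  ->  a_5 = -2/15
Truncated series: y(x) = -1 - 2 x - (1/2) x^2 - (2/3) x^3 - (1/8) x^4 - (2/15) x^5 + O(x^6).

a_0 = -1; a_1 = -2; a_2 = -1/2; a_3 = -2/3; a_4 = -1/8; a_5 = -2/15


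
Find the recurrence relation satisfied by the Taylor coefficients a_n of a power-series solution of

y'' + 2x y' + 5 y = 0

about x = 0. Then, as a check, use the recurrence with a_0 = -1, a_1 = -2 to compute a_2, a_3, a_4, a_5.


Substitute y = sum_n a_n x^n.
y''(x) has coefficient (n+2)(n+1) a_{n+2} at x^n;
2 x y'(x) has coefficient 2 n a_n at x^n (shift);
5 y(x) has coefficient 5 a_n at x^n.
Matching x^n: (n+2)(n+1) a_{n+2} + (2n + 5) a_n = 0.
Thus a_{n+2} = (-2n - 5) / ((n+1)(n+2)) * a_n.

Check with a_0 = -1, a_1 = -2 (apply the recurrence for n = 0, 1, 2, 3): a_0 = -1, a_1 = -2, a_2 = 5/2, a_3 = 7/3, a_4 = -15/8, a_5 = -77/60.

a_(n+2) = (-2n - 5) / ((n+1)(n+2)) * a_n; check: a_0 = -1, a_1 = -2, a_2 = 5/2, a_3 = 7/3, a_4 = -15/8, a_5 = -77/60


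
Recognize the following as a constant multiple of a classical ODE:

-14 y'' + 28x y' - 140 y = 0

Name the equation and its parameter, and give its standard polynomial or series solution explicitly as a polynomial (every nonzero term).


All three coefficients share the factor -14; dividing through by -14 gives  y'' - 2x y' + 10 y = 0.
This matches the Hermite equation y'' - 2x y' + 2n y = 0 with 2n = 10, so n = 5; the polynomial solution is H_5(x).
With y = sum_k a_k x^k, matching x^k gives (k+2)(k+1) a_{k+2} = 2(k - n) a_k = 2(k - 5) a_k. The right side vanishes at k = 5, so the series with the parity of 5 terminates at degree 5.
Standard normalization: leading coefficient of H_n is 2^n, so a_5 = 2^5 = 32. Work downward with a_k = (k+1)(k+2) a_{k+2} / (2(k - n)):
  a_3 = (4)(5)(32) / (2(3 - 5)) = 640/(-4) = -160
  a_1 = (2)(3)(-160) / (2(1 - 5)) = -960/(-8) = 120
Hence H_5(x) = 32 x^5 - 160 x^3 + 120 x.

H_5(x); series = 32 x^5 - 160 x^3 + 120 x


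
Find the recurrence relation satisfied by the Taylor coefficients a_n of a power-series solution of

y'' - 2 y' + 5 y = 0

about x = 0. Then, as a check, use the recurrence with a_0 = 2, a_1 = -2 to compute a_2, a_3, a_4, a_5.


Substitute y = sum_n a_n x^n.
y''(x) has coefficient (n+2)(n+1) a_{n+2} at x^n;
-2 y'(x) has coefficient -2 (n+1) a_{n+1} at x^n;
5 y(x) has coefficient 5 a_n at x^n.
Matching x^n: (n+2)(n+1) a_{n+2} - 2 (n+1) a_{n+1} + 5 a_n = 0.
Thus a_{n+2} = [2 (n+1) a_{n+1} - 5 a_n] / ((n+1)(n+2)).

Check with a_0 = 2, a_1 = -2 (apply the recurrence for n = 0, 1, 2, 3): a_0 = 2, a_1 = -2, a_2 = -7, a_3 = -3, a_4 = 17/12, a_5 = 79/60.

a_(n+2) = [2 (n+1) a_(n+1) - 5 a_n] / ((n+1)(n+2)); check: a_0 = 2, a_1 = -2, a_2 = -7, a_3 = -3, a_4 = 17/12, a_5 = 79/60


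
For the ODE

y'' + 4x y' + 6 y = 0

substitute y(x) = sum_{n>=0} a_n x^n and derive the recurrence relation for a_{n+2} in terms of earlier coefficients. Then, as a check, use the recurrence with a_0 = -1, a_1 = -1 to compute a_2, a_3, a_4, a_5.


Substitute y = sum_n a_n x^n.
y''(x) has coefficient (n+2)(n+1) a_{n+2} at x^n;
4 x y'(x) has coefficient 4 n a_n at x^n (shift);
6 y(x) has coefficient 6 a_n at x^n.
Matching x^n: (n+2)(n+1) a_{n+2} + (4n + 6) a_n = 0.
Thus a_{n+2} = (-4n - 6) / ((n+1)(n+2)) * a_n.

Check with a_0 = -1, a_1 = -1 (apply the recurrence for n = 0, 1, 2, 3): a_0 = -1, a_1 = -1, a_2 = 3, a_3 = 5/3, a_4 = -7/2, a_5 = -3/2.

a_(n+2) = (-4n - 6) / ((n+1)(n+2)) * a_n; check: a_0 = -1, a_1 = -1, a_2 = 3, a_3 = 5/3, a_4 = -7/2, a_5 = -3/2


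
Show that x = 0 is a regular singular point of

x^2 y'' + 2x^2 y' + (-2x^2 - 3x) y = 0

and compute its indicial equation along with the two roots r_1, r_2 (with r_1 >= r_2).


Divide by x^2 to reach normal form y'' + P_1(x) y' + P_2(x) y = 0 with P_1(x) = 2 and P_2(x) = -2 - 3/x.
x = 0 is a singular point because the y-coefficient -2 - 3/x has a pole at x = 0.
It is a regular singular point because x P_1(x) = p(x) = 2x and x^2 P_2(x) = q(x) = -2x^2 - 3x are polynomials, hence analytic at x = 0.
p(0) = 0,  q(0) = 0.
Indicial equation: r(r-1) + p(0) r + q(0) = 0, i.e. r^2 + (p(0) - 1) r + q(0) = 0, i.e. r^2 - 1 r = 0.
Discriminant: (-1)^2 - 4(0) = 1, so r = (1 ± 1)/2.
Solving: r_1 = 1, r_2 = 0.

indicial: r^2 - 1 r = 0; roots r_1 = 1, r_2 = 0


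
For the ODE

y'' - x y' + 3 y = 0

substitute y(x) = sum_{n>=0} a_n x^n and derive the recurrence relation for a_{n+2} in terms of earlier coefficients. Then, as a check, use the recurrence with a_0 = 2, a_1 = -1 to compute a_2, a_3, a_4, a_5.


Substitute y = sum_n a_n x^n.
y''(x) has coefficient (n+2)(n+1) a_{n+2} at x^n;
-x y'(x) has coefficient -n a_n at x^n (shift);
3 y(x) has coefficient 3 a_n at x^n.
Matching x^n: (n+2)(n+1) a_{n+2} + (-n + 3) a_n = 0.
Thus a_{n+2} = (n - 3) / ((n+1)(n+2)) * a_n.

Check with a_0 = 2, a_1 = -1 (apply the recurrence for n = 0, 1, 2, 3): a_0 = 2, a_1 = -1, a_2 = -3, a_3 = 1/3, a_4 = 1/4, a_5 = 0.

a_(n+2) = (n - 3) / ((n+1)(n+2)) * a_n; check: a_0 = 2, a_1 = -1, a_2 = -3, a_3 = 1/3, a_4 = 1/4, a_5 = 0


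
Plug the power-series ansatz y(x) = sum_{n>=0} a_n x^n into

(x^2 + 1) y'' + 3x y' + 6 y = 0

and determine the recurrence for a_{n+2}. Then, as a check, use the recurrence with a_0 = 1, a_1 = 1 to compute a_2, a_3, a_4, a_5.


Substitute y = sum_n a_n x^n.
(1 + 1 x^2) y'' contributes (n+2)(n+1) a_{n+2} + n(n-1) a_n at x^n.
3 x y'(x) contributes 3 n a_n at x^n.
6 y(x) contributes 6 a_n at x^n.
Matching x^n: (n+2)(n+1) a_{n+2} + (n(n-1) + 3 n + 6) a_n = 0.
Thus a_{n+2} = (-n(n-1) - 3 n - 6) / ((n+1)(n+2)) * a_n.

Check with a_0 = 1, a_1 = 1 (apply the recurrence for n = 0, 1, 2, 3): a_0 = 1, a_1 = 1, a_2 = -3, a_3 = -3/2, a_4 = 7/2, a_5 = 63/40.

a_(n+2) = (-n(n-1) - 3 n - 6) / ((n+1)(n+2)) * a_n; check: a_0 = 1, a_1 = 1, a_2 = -3, a_3 = -3/2, a_4 = 7/2, a_5 = 63/40


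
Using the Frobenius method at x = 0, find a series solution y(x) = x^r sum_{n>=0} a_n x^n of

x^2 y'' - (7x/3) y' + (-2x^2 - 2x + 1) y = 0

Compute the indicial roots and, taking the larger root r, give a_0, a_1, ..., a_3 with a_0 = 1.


Write in Frobenius form y'' + (p(x)/x) y' + (q(x)/x^2) y = 0:
  p(x) = -7/3,  q(x) = -2x^2 - 2x + 1.
Indicial equation: r(r-1) + (-7/3) r + (1) = 0 -> roots r_1 = 3, r_2 = 1/3.
Take r = r_1 = 3. Let y(x) = x^r sum_{n>=0} a_n x^n with a_0 = 1.
Substitute y = x^r sum a_n x^n and match x^{r+n}. The recurrence is
  D(n) a_n - 2 a_{n-1} - 2 a_{n-2} = 0,  where D(n) = (r+n)(r+n-1) + (-7/3)(r+n) + (1).
  a_n = [2 a_{n-1} + 2 a_{n-2}] / D(n).
Since the indicial polynomial factors as (r - r_1)(r - r_2), D(n) = (r_1 + n - r_1)(r_1 + n - r_2) = n(n + 8/3).
Evaluating step by step (a_0 = 1):
  n = 1: D(1) = 1(1 + 8/3) = 11/3; numerator = 2(1) = 2; a_1 = (2)/(11/3) = 6/11
  n = 2: D(2) = 2(2 + 8/3) = 28/3; numerator = 2(6/11) + 2(1) = 34/11; a_2 = (34/11)/(28/3) = 51/154
  n = 3: D(3) = 3(3 + 8/3) = 17; numerator = 2(51/154) + 2(6/11) = 135/77; a_3 = (135/77)/(17) = 135/1309

r = 3; a_0 = 1; a_1 = 6/11; a_2 = 51/154; a_3 = 135/1309


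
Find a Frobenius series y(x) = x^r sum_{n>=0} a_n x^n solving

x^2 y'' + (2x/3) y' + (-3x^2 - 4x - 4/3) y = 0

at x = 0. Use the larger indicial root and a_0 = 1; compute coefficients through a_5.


Write in Frobenius form y'' + (p(x)/x) y' + (q(x)/x^2) y = 0:
  p(x) = 2/3,  q(x) = -3x^2 - 4x - 4/3.
Indicial equation: r(r-1) + (2/3) r + (-4/3) = 0 -> roots r_1 = 4/3, r_2 = -1.
Take r = r_1 = 4/3. Let y(x) = x^r sum_{n>=0} a_n x^n with a_0 = 1.
Substitute y = x^r sum a_n x^n and match x^{r+n}. The recurrence is
  D(n) a_n - 4 a_{n-1} - 3 a_{n-2} = 0,  where D(n) = (r+n)(r+n-1) + (2/3)(r+n) + (-4/3).
  a_n = [4 a_{n-1} + 3 a_{n-2}] / D(n).
Since the indicial polynomial factors as (r - r_1)(r - r_2), D(n) = (r_1 + n - r_1)(r_1 + n - r_2) = n(n + 7/3).
Evaluating step by step (a_0 = 1):
  n = 1: D(1) = 1(1 + 7/3) = 10/3; numerator = 4(1) = 4; a_1 = (4)/(10/3) = 6/5
  n = 2: D(2) = 2(2 + 7/3) = 26/3; numerator = 4(6/5) + 3(1) = 39/5; a_2 = (39/5)/(26/3) = 9/10
  n = 3: D(3) = 3(3 + 7/3) = 16; numerator = 4(9/10) + 3(6/5) = 36/5; a_3 = (36/5)/(16) = 9/20
  n = 4: D(4) = 4(4 + 7/3) = 76/3; numerator = 4(9/20) + 3(9/10) = 9/2; a_4 = (9/2)/(76/3) = 27/152
  n = 5: D(5) = 5(5 + 7/3) = 110/3; numerator = 4(27/152) + 3(9/20) = 783/380; a_5 = (783/380)/(110/3) = 2349/41800

r = 4/3; a_0 = 1; a_1 = 6/5; a_2 = 9/10; a_3 = 9/20; a_4 = 27/152; a_5 = 2349/41800


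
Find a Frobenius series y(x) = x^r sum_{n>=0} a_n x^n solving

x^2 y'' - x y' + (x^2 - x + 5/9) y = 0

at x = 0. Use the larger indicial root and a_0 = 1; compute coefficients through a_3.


Write in Frobenius form y'' + (p(x)/x) y' + (q(x)/x^2) y = 0:
  p(x) = -1,  q(x) = x^2 - x + 5/9.
Indicial equation: r(r-1) + (-1) r + (5/9) = 0 -> roots r_1 = 5/3, r_2 = 1/3.
Take r = r_1 = 5/3. Let y(x) = x^r sum_{n>=0} a_n x^n with a_0 = 1.
Substitute y = x^r sum a_n x^n and match x^{r+n}. The recurrence is
  D(n) a_n - 1 a_{n-1} + 1 a_{n-2} = 0,  where D(n) = (r+n)(r+n-1) + (-1)(r+n) + (5/9).
  a_n = [1 a_{n-1} - 1 a_{n-2}] / D(n).
Since the indicial polynomial factors as (r - r_1)(r - r_2), D(n) = (r_1 + n - r_1)(r_1 + n - r_2) = n(n + 4/3).
Evaluating step by step (a_0 = 1):
  n = 1: D(1) = 1(1 + 4/3) = 7/3; numerator = 1(1) = 1; a_1 = (1)/(7/3) = 3/7
  n = 2: D(2) = 2(2 + 4/3) = 20/3; numerator = 1(3/7) - 1(1) = -4/7; a_2 = (-4/7)/(20/3) = -3/35
  n = 3: D(3) = 3(3 + 4/3) = 13; numerator = 1(-3/35) - 1(3/7) = -18/35; a_3 = (-18/35)/(13) = -18/455

r = 5/3; a_0 = 1; a_1 = 3/7; a_2 = -3/35; a_3 = -18/455


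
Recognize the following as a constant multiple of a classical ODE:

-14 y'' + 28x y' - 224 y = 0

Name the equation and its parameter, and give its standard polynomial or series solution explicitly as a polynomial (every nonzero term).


All three coefficients share the factor -14; dividing through by -14 gives  y'' - 2x y' + 16 y = 0.
This matches the Hermite equation y'' - 2x y' + 2n y = 0 with 2n = 16, so n = 8; the polynomial solution is H_8(x).
With y = sum_k a_k x^k, matching x^k gives (k+2)(k+1) a_{k+2} = 2(k - n) a_k = 2(k - 8) a_k. The right side vanishes at k = 8, so the series with the parity of 8 terminates at degree 8.
Standard normalization: leading coefficient of H_n is 2^n, so a_8 = 2^8 = 256. Work downward with a_k = (k+1)(k+2) a_{k+2} / (2(k - n)):
  a_6 = (7)(8)(256) / (2(6 - 8)) = 14336/(-4) = -3584
  a_4 = (5)(6)(-3584) / (2(4 - 8)) = -107520/(-8) = 13440
  a_2 = (3)(4)(13440) / (2(2 - 8)) = 161280/(-12) = -13440
  a_0 = (1)(2)(-13440) / (2(0 - 8)) = -26880/(-16) = 1680
Hence H_8(x) = 256 x^8 - 3584 x^6 + 13440 x^4 - 13440 x^2 + 1680.

H_8(x); series = 256 x^8 - 3584 x^6 + 13440 x^4 - 13440 x^2 + 1680


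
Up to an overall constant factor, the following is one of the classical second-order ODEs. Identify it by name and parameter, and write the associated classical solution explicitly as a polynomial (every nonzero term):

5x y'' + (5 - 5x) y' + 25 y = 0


All three coefficients share the factor 5; dividing through by 5 gives  x y'' + (1 - x) y' + 5 y = 0.
This matches the Laguerre equation x y'' + (1 - x) y' + n y = 0 with n = 5; the polynomial solution is L_5(x).
With y = sum_k a_k x^k, matching x^k gives (k+1)k a_{k+1} + (k+1) a_{k+1} - k a_k + n a_k = 0, i.e. (k+1)^2 a_{k+1} = (k - n) a_k = (k - 5) a_k. The right side vanishes at k = 5, so the series terminates at degree 5.
Standard normalization L_n(0) = 1 gives a_0 = 1. Work upward with a_{k+1} = (k - 5) a_k / (k+1)^2:
  a_1 = (0 - 5)(1) / 1^2 = -5/1 = -5
  a_2 = (1 - 5)(-5) / 2^2 = 20/4 = 5
  a_3 = (2 - 5)(5) / 3^2 = -15/9 = -5/3
  a_4 = (3 - 5)(-5/3) / 4^2 = (10/3)/16 = 5/24
  a_5 = (4 - 5)(5/24) / 5^2 = (-5/24)/25 = -1/120
Hence L_5(x) = -x^5/120 + 5 x^4/24 - 5 x^3/3 + 5 x^2 - 5 x + 1.

L_5(x); series = -x^5/120 + 5 x^4/24 - 5 x^3/3 + 5 x^2 - 5 x + 1


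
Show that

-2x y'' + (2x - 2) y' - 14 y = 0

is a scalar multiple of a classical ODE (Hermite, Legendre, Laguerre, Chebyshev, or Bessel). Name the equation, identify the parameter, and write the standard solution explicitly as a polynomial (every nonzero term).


All three coefficients share the factor -2; dividing through by -2 gives  x y'' + (1 - x) y' + 7 y = 0.
This matches the Laguerre equation x y'' + (1 - x) y' + n y = 0 with n = 7; the polynomial solution is L_7(x).
With y = sum_k a_k x^k, matching x^k gives (k+1)k a_{k+1} + (k+1) a_{k+1} - k a_k + n a_k = 0, i.e. (k+1)^2 a_{k+1} = (k - n) a_k = (k - 7) a_k. The right side vanishes at k = 7, so the series terminates at degree 7.
Standard normalization L_n(0) = 1 gives a_0 = 1. Work upward with a_{k+1} = (k - 7) a_k / (k+1)^2:
  a_1 = (0 - 7)(1) / 1^2 = -7/1 = -7
  a_2 = (1 - 7)(-7) / 2^2 = 42/4 = 21/2
  a_3 = (2 - 7)(21/2) / 3^2 = (-105/2)/9 = -35/6
  a_4 = (3 - 7)(-35/6) / 4^2 = (70/3)/16 = 35/24
  a_5 = (4 - 7)(35/24) / 5^2 = (-35/8)/25 = -7/40
  a_6 = (5 - 7)(-7/40) / 6^2 = (7/20)/36 = 7/720
  a_7 = (6 - 7)(7/720) / 7^2 = (-7/720)/49 = -1/5040
Hence L_7(x) = -x^7/5040 + 7 x^6/720 - 7 x^5/40 + 35 x^4/24 - 35 x^3/6 + 21 x^2/2 - 7 x + 1.

L_7(x); series = -x^7/5040 + 7 x^6/720 - 7 x^5/40 + 35 x^4/24 - 35 x^3/6 + 21 x^2/2 - 7 x + 1


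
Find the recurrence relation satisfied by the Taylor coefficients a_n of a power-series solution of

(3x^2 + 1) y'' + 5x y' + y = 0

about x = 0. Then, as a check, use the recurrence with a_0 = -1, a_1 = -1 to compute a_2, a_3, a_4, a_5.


Substitute y = sum_n a_n x^n.
(1 + 3 x^2) y'' contributes (n+2)(n+1) a_{n+2} + 3 n(n-1) a_n at x^n.
5 x y'(x) contributes 5 n a_n at x^n.
y(x) contributes 1 a_n at x^n.
Matching x^n: (n+2)(n+1) a_{n+2} + (3 n(n-1) + 5 n + 1) a_n = 0.
Thus a_{n+2} = (-3 n(n-1) - 5 n - 1) / ((n+1)(n+2)) * a_n.

Check with a_0 = -1, a_1 = -1 (apply the recurrence for n = 0, 1, 2, 3): a_0 = -1, a_1 = -1, a_2 = 1/2, a_3 = 1, a_4 = -17/24, a_5 = -17/10.

a_(n+2) = (-3 n(n-1) - 5 n - 1) / ((n+1)(n+2)) * a_n; check: a_0 = -1, a_1 = -1, a_2 = 1/2, a_3 = 1, a_4 = -17/24, a_5 = -17/10


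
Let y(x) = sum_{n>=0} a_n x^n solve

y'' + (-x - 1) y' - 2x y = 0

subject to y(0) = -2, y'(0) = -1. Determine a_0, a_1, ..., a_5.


Ansatz: y(x) = sum_{n>=0} a_n x^n, so y'(x) = sum_{n>=1} n a_n x^(n-1) and y''(x) = sum_{n>=2} n(n-1) a_n x^(n-2).
Substitute into P(x) y'' + Q(x) y' + R(x) y = 0 with P(x) = 1, Q(x) = -x - 1, R(x) = -2x, and match powers of x.
Initial conditions: a_0 = -2, a_1 = -1.
Setting the coefficient of each power of x to zero and solving order by order (substituting the coefficients already found):
  x^0: 2 a_2 - a_1 = 0  ->  2 a_2 = a_1 = -1  ->  a_2 = -1/2
  x^1: 6 a_3 - 2 a_2 - a_1 - 2 a_0 = 0  ->  6 a_3 = 2 a_2 + a_1 + 2 a_0 = -6  ->  a_3 = -1
  x^2: 12 a_4 - 3 a_3 - 2 a_2 - 2 a_1 = 0  ->  12 a_4 = 3 a_3 + 2 a_2 + 2 a_1 = -6  ->  a_4 = -1/2
  x^3: 20 a_5 - 4 a_4 - 3 a_3 - 2 a_2 = 0  ->  20 a_5 = 4 a_4 + 3 a_3 + 2 a_2 = -6  ->  a_5 = -3/10
Truncated series: y(x) = -2 - x - (1/2) x^2 - x^3 - (1/2) x^4 - (3/10) x^5 + O(x^6).

a_0 = -2; a_1 = -1; a_2 = -1/2; a_3 = -1; a_4 = -1/2; a_5 = -3/10


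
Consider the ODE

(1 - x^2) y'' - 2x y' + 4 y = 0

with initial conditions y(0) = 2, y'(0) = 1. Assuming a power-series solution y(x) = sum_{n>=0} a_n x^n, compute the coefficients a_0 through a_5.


Ansatz: y(x) = sum_{n>=0} a_n x^n, so y'(x) = sum_{n>=1} n a_n x^(n-1) and y''(x) = sum_{n>=2} n(n-1) a_n x^(n-2).
Substitute into P(x) y'' + Q(x) y' + R(x) y = 0 with P(x) = 1 - x^2, Q(x) = -2x, R(x) = 4, and match powers of x.
Initial conditions: a_0 = 2, a_1 = 1.
Setting the coefficient of each power of x to zero and solving order by order (substituting the coefficients already found):
  x^0: 2 a_2 + 4 a_0 = 0  ->  2 a_2 = -4 a_0 = -8  ->  a_2 = -4
  x^1: 6 a_3 + 2 a_1 = 0  ->  6 a_3 = -2 a_1 = -2  ->  a_3 = -1/3
  x^2: 12 a_4 - 2 a_2 = 0  ->  12 a_4 = 2 a_2 = -8  ->  a_4 = -2/3
  x^3: 20 a_5 - 8 a_3 = 0  ->  20 a_5 = 8 a_3 = -8/3  ->  a_5 = -2/15
Truncated series: y(x) = 2 + x - 4 x^2 - (1/3) x^3 - (2/3) x^4 - (2/15) x^5 + O(x^6).

a_0 = 2; a_1 = 1; a_2 = -4; a_3 = -1/3; a_4 = -2/3; a_5 = -2/15


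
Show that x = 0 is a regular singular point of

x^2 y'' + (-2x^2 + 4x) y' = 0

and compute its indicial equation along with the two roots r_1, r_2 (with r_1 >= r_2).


Divide by x^2 to reach normal form y'' + P_1(x) y' + P_2(x) y = 0 with P_1(x) = -2 + 4/x and P_2(x) = 0.
x = 0 is a singular point because the y'-coefficient -2 + 4/x has a pole at x = 0.
It is a regular singular point because x P_1(x) = p(x) = 4 - 2x and x^2 P_2(x) = q(x) = 0 are polynomials, hence analytic at x = 0.
p(0) = 4,  q(0) = 0.
Indicial equation: r(r-1) + p(0) r + q(0) = 0, i.e. r^2 + (p(0) - 1) r + q(0) = 0, i.e. r^2 + 3 r = 0.
Discriminant: (3)^2 - 4(0) = 9, so r = (-3 ± 3)/2.
Solving: r_1 = 0, r_2 = -3.

indicial: r^2 + 3 r = 0; roots r_1 = 0, r_2 = -3


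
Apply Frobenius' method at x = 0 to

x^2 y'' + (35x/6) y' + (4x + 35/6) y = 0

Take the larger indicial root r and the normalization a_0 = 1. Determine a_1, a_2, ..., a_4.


Write in Frobenius form y'' + (p(x)/x) y' + (q(x)/x^2) y = 0:
  p(x) = 35/6,  q(x) = 4x + 35/6.
Indicial equation: r(r-1) + (35/6) r + (35/6) = 0 -> roots r_1 = -7/3, r_2 = -5/2.
Take r = r_1 = -7/3. Let y(x) = x^r sum_{n>=0} a_n x^n with a_0 = 1.
Substitute y = x^r sum a_n x^n and match x^{r+n}. The recurrence is
  D(n) a_n + 4 a_{n-1} = 0,  where D(n) = (r+n)(r+n-1) + (35/6)(r+n) + (35/6).
  a_n = -4 / D(n) * a_{n-1}.
Since the indicial polynomial factors as (r - r_1)(r - r_2), D(n) = (r_1 + n - r_1)(r_1 + n - r_2) = n(n + 1/6).
Evaluating step by step (a_0 = 1):
  n = 1: D(1) = 1(1 + 1/6) = 7/6; numerator = -4(1) = -4; a_1 = (-4)/(7/6) = -24/7
  n = 2: D(2) = 2(2 + 1/6) = 13/3; numerator = -4(-24/7) = 96/7; a_2 = (96/7)/(13/3) = 288/91
  n = 3: D(3) = 3(3 + 1/6) = 19/2; numerator = -4(288/91) = -1152/91; a_3 = (-1152/91)/(19/2) = -2304/1729
  n = 4: D(4) = 4(4 + 1/6) = 50/3; numerator = -4(-2304/1729) = 9216/1729; a_4 = (9216/1729)/(50/3) = 13824/43225

r = -7/3; a_0 = 1; a_1 = -24/7; a_2 = 288/91; a_3 = -2304/1729; a_4 = 13824/43225


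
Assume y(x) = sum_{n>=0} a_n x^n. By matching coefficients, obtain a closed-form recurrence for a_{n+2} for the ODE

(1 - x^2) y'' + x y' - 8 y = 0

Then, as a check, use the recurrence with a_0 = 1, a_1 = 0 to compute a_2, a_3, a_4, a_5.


Substitute y = sum_n a_n x^n.
(1 - 1 x^2) y'' contributes (n+2)(n+1) a_{n+2} - n(n-1) a_n at x^n.
x y'(x) contributes n a_n at x^n.
-8 y(x) contributes -8 a_n at x^n.
Matching x^n: (n+2)(n+1) a_{n+2} + (-n(n-1) + n - 8) a_n = 0.
Thus a_{n+2} = (n(n-1) - n + 8) / ((n+1)(n+2)) * a_n.

Check with a_0 = 1, a_1 = 0 (apply the recurrence for n = 0, 1, 2, 3): a_0 = 1, a_1 = 0, a_2 = 4, a_3 = 0, a_4 = 8/3, a_5 = 0.

a_(n+2) = (n(n-1) - n + 8) / ((n+1)(n+2)) * a_n; check: a_0 = 1, a_1 = 0, a_2 = 4, a_3 = 0, a_4 = 8/3, a_5 = 0


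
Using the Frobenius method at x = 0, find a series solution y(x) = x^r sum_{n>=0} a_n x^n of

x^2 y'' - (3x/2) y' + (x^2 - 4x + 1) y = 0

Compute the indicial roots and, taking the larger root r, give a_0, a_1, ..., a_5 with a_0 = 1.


Write in Frobenius form y'' + (p(x)/x) y' + (q(x)/x^2) y = 0:
  p(x) = -3/2,  q(x) = x^2 - 4x + 1.
Indicial equation: r(r-1) + (-3/2) r + (1) = 0 -> roots r_1 = 2, r_2 = 1/2.
Take r = r_1 = 2. Let y(x) = x^r sum_{n>=0} a_n x^n with a_0 = 1.
Substitute y = x^r sum a_n x^n and match x^{r+n}. The recurrence is
  D(n) a_n - 4 a_{n-1} + 1 a_{n-2} = 0,  where D(n) = (r+n)(r+n-1) + (-3/2)(r+n) + (1).
  a_n = [4 a_{n-1} - 1 a_{n-2}] / D(n).
Since the indicial polynomial factors as (r - r_1)(r - r_2), D(n) = (r_1 + n - r_1)(r_1 + n - r_2) = n(n + 3/2).
Evaluating step by step (a_0 = 1):
  n = 1: D(1) = 1(1 + 3/2) = 5/2; numerator = 4(1) = 4; a_1 = (4)/(5/2) = 8/5
  n = 2: D(2) = 2(2 + 3/2) = 7; numerator = 4(8/5) - 1(1) = 27/5; a_2 = (27/5)/(7) = 27/35
  n = 3: D(3) = 3(3 + 3/2) = 27/2; numerator = 4(27/35) - 1(8/5) = 52/35; a_3 = (52/35)/(27/2) = 104/945
  n = 4: D(4) = 4(4 + 3/2) = 22; numerator = 4(104/945) - 1(27/35) = -313/945; a_4 = (-313/945)/(22) = -313/20790
  n = 5: D(5) = 5(5 + 3/2) = 65/2; numerator = 4(-313/20790) - 1(104/945) = -118/693; a_5 = (-118/693)/(65/2) = -236/45045

r = 2; a_0 = 1; a_1 = 8/5; a_2 = 27/35; a_3 = 104/945; a_4 = -313/20790; a_5 = -236/45045
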